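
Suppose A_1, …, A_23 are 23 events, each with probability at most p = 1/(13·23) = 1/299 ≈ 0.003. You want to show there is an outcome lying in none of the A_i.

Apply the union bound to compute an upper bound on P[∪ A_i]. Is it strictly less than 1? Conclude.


Union bound: P[∪_{i=1}^{23} A_i] ≤ Σ_i P[A_i] ≤ 23·p = 23·(1/299) = 1/13.
Numerically: 1/13 ≈ 0.077.
Is 1/13 < 1? YES.
Since P[∪ A_i] ≤ 1/13 < 1, the complement has P[∩ A_i^c] ≥ 1 − 1/13 = 12/13 > 0, so some outcome avoids every A_i.

23·p = 1/13 ≈ 0.077; existence CERTIFIED by the union bound.


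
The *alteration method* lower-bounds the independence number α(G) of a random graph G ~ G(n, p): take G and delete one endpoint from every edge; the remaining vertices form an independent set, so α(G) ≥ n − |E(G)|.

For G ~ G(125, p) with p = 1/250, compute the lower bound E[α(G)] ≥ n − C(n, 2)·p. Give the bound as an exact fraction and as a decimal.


E[|E(G)|] = C(125, 2)·p = 7750 · (1/250) = 31.
E[α(G)] ≥ n − E[|E(G)|] = 125 − 31 = 94.
Numerically: ≈ 94.00000.
(This is only a lower bound; the true E[α(G)] may be larger.)

E[α(G)] ≥ 94 ≈ 94.00000.


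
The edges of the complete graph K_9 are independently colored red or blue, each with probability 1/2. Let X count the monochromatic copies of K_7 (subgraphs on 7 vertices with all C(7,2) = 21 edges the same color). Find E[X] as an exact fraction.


Let X = Σ_S X_S over the C(9, 7) = 36 subsets S of size 7, where X_S = 1 if the K_7 on S is monochromatic.
For a fixed S, the K_7 on S has C(7, 2) = 21 edges. P[all 21 edges red] = (1/2)^21, and likewise for blue, so P[monochromatic] = 2·(1/2)^21 = 2^{1 − 21} = 1/1048576.
By linearity of expectation: E[X] = C(9, 7) · 2^{1 − 21} = 36 · 1/1048576 = 9/262144.
Numerically: E[X] ≈ 0.00003.

E[X] = C(9,7)·2^(1−C(7,2)) = 9/262144 ≈ 0.00003.


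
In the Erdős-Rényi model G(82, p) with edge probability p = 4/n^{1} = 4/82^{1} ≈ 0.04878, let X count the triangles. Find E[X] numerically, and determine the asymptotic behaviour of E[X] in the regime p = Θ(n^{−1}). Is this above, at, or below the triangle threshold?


Number of potential triangles: C(82, 3) = 88560.
Each occurs with probability p³ ≈ (0.04878)³ ≈ 1.160749e-04.
By linearity: E[X] = C(82, 3)·p³ ≈ 88560 · 1.160749e-04 ≈ 10.2796.
Here α = 1, so p = 4/n is exactly at the triangle threshold p ~ 1/n. Asymptotically E[X] → c³/6 = 4³/6 = 32/3 ≈ 10.6667, a bounded constant. In this regime the triangle count is asymptotically Poisson(c³/6).

E[X] ≈ 10.2796; in regime p = Θ(1/n^{1}) E[X] stays bounded (at the triangle threshold p ~ 1/n).


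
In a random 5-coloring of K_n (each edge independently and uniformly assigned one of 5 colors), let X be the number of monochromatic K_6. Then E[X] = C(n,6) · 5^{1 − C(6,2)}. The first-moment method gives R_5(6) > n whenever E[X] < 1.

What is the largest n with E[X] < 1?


We need C(n, 6) · 5^{1 − 15} < 1, i.e. C(n, 6) < 5^{15 − 1} = 6103515625.
Check values of n near the boundary:
  n = 126: C(126, 6) = 4925156775; 4925156775 < 6103515625? YES
  n = 127: C(127, 6) = 5169379425; 5169379425 < 6103515625? YES
  n = 128: C(128, 6) = 5423611200; 5423611200 < 6103515625? YES
  n = 129: C(129, 6) = 5688177600; 5688177600 < 6103515625? YES
  n = 130: C(130, 6) = 5963412000; 5963412000 < 6103515625? YES
  n = 131: C(131, 6) = 6249655776; 6249655776 < 6103515625? NO
  n = 132: C(132, 6) = 6547258432; 6547258432 < 6103515625? NO
The largest n with C(n, 6) < 6103515625 is n = 130 (where E[X] = 47707296/48828125 ≈ 0.97705). Hence R_5(6) > 130, i.e. R_5(6) ≥ 131.

Largest n = 130; hence R_5(6) > 130.


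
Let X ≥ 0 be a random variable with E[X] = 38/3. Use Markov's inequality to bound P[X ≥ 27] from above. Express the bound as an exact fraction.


μ = E[X] = 38/3, a = 27.
Markov: P[X ≥ 27] ≤ μ/a = (38/3)/27 = 38/81.
Numerically: ≈ 0.469.
(Since a = 27 > μ = 12.667, the bound 38/81 is < 1 and informative.)

P[X ≥ 27] ≤ 38/81 ≈ 0.469.


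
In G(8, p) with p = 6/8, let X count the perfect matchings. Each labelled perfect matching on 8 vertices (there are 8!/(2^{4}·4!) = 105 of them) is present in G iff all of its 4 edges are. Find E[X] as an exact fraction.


K_8 has 8!/(2^{4}·4!) = 105 labelled perfect matchings.
For each such perfect matching H, let X_H = 1 if all 4 edges of H are present in G. Then P[X_H = 1] = p^{4} = (3/4)^{4} = 81/256.
By linearity: E[X] = Σ_H E[X_H] = 105 · p^{4} = 105 · 81/256 = 8505/256.
Numerically: E[X] ≈ 33.2227.

E[X] = 105 · (3/4)^{4} = 8505/256 ≈ 33.2227.


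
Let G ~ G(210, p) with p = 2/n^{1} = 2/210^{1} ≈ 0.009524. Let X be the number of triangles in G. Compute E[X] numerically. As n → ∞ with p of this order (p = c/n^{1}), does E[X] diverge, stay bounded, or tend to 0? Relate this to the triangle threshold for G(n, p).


Number of potential triangles: C(210, 3) = 1521520.
Each occurs with probability p³ ≈ (0.009524)³ ≈ 8.638376e-07.
By linearity: E[X] = C(210, 3)·p³ ≈ 1521520 · 8.638376e-07 ≈ 1.3143.
Here α = 1, so p = 2/n is exactly at the triangle threshold p ~ 1/n. Asymptotically E[X] → c³/6 = 2³/6 = 4/3 ≈ 1.3333, a bounded constant. In this regime the triangle count is asymptotically Poisson(c³/6).

E[X] ≈ 1.3143; in regime p = Θ(1/n^{1}) E[X] stays bounded (at the triangle threshold p ~ 1/n).


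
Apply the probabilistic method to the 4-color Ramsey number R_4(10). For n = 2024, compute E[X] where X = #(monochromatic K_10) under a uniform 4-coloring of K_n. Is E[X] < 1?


E[X] = C(2024, 10) · 4^{1 − 45} = 310936101848269937576192656 · 4^{−44} = 310936101848269937576192656/309485009821345068724781056.
As a reduced fraction: E[X] = 19433506365516871098512041/19342813113834066795298816 ≈ 1.005.
Is E[X] < 1? NO.
Since E[X] ≥ 1, the first-moment bound is inconclusive at n = 2024; it does NOT by itself certify R_4(10) > 2024.

E[X] = 19433506365516871098512041/19342813113834066795298816 ≈ 1.005; E[X] ≥ 1; first-moment method inconclusive here.


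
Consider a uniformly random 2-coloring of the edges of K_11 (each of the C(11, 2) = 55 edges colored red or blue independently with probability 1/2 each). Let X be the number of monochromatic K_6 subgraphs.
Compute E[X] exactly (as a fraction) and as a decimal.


Let X = Σ_S X_S over the C(11, 6) = 462 subsets S of size 6, where X_S = 1 if the K_6 on S is monochromatic.
For a fixed S, the K_6 on S has C(6, 2) = 15 edges. P[all 15 edges red] = (1/2)^15, and likewise for blue, so P[monochromatic] = 2·(1/2)^15 = 2^{1 − 15} = 1/16384.
By linearity: E[X] = C(11, 6) · 2^{1 − 15} = 462 · 1/16384 = 231/8192.
Numerically: E[X] ≈ 0.0282.

E[X] = C(11,6)·2^(1−C(6,2)) = 231/8192 ≈ 0.0282.


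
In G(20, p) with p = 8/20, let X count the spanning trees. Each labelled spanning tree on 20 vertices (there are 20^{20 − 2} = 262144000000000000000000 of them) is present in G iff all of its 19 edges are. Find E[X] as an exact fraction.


K_20 has 20^{20 − 2} = 262144000000000000000000 labelled spanning trees.
For each such spanning tree H, let X_H = 1 if all 19 edges of H are present in G. Then P[X_H = 1] = p^{19} = (2/5)^{19} = 524288/19073486328125.
By linearity: E[X] = Σ_H E[X_H] = 262144000000000000000000 · p^{19} = 262144000000000000000000 · 524288/19073486328125 = 36028797018963968/5.
Numerically: E[X] ≈ 7.20576e+15.

E[X] = 262144000000000000000000 · (2/5)^{19} = 36028797018963968/5 ≈ 7.20576e+15.


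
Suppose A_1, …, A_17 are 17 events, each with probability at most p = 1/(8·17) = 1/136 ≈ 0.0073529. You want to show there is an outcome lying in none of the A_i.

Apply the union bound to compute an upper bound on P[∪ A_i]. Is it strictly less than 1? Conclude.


Union bound: P[∪_{i=1}^{17} A_i] ≤ Σ_i P[A_i] ≤ 17·p = 17·(1/136) = 1/8.
Numerically: 1/8 ≈ 0.1250000.
Is 1/8 < 1? YES.
Since P[∪ A_i] ≤ 1/8 < 1, the complement has P[∩ A_i^c] ≥ 1 − 1/8 = 7/8 > 0, so some outcome avoids every A_i.

17·p = 1/8 ≈ 0.1250000; existence CERTIFIED by the union bound.


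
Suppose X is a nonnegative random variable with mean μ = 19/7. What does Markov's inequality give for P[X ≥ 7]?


μ = E[X] = 19/7, a = 7.
Markov: P[X ≥ 7] ≤ μ/a = (19/7)/7 = 19/49.
Numerically: ≈ 0.388.
(Since a = 7 > μ = 2.714, the bound 19/49 is < 1 and informative.)

P[X ≥ 7] ≤ 19/49 ≈ 0.388.


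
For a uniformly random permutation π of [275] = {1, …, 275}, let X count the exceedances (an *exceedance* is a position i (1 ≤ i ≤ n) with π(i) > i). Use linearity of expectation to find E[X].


Write X = Σ_{i=1}^{275} X_i, where X_i = 1_{π(i) > i}.
For each fixed i, π(i) is uniform over {1, …, 275} (marginal of a uniform permutation), so P[π(i) > i] = (n − i)/n. Summing: Σ_{i=1}^{275} (n − i)/n = (0 + 1 + … + 274)/275 = 275(275 − 1)/(2·275) = (275 − 1)/2.
Hence E[X] = Σ_{i=1}^{275} (275 − i)/275 = 137 ≈ 137.0000.

E[X] = 137 = 137.0000.


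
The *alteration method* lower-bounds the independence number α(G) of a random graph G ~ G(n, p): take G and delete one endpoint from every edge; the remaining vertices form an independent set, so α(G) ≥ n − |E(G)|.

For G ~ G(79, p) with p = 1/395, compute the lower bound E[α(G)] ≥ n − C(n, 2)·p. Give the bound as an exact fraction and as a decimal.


E[|E(G)|] = C(79, 2)·p = 3081 · (1/395) = 39/5.
E[α(G)] ≥ n − E[|E(G)|] = 79 − 39/5 = 356/5.
Numerically: ≈ 71.2000.
(This is only a lower bound; the true E[α(G)] may be larger.)

E[α(G)] ≥ 356/5 ≈ 71.2000.


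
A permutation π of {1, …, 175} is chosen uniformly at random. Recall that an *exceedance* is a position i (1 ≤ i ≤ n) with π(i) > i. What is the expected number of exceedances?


Write X = Σ_{i=1}^{175} X_i, where X_i = 1_{π(i) > i}.
For each fixed i, π(i) is uniform over {1, …, 175} (marginal of a uniform permutation), so P[π(i) > i] = (n − i)/n. Summing: Σ_{i=1}^{175} (n − i)/n = (0 + 1 + … + 174)/175 = 175(175 − 1)/(2·175) = (175 − 1)/2.
Hence E[X] = Σ_{i=1}^{175} (175 − i)/175 = 87 ≈ 87.00000.

E[X] = 87 = 87.00000.


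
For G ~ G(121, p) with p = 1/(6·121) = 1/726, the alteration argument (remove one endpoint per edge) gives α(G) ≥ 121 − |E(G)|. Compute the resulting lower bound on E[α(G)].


E[|E(G)|] = C(121, 2)·p = 7260 · (1/726) = 10.
E[α(G)] ≥ n − E[|E(G)|] = 121 − 10 = 111.
Numerically: ≈ 111.00000.
(This is only a lower bound; the true E[α(G)] may be larger.)

E[α(G)] ≥ 111 ≈ 111.00000.


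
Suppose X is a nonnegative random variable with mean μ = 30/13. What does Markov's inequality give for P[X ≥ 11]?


μ = E[X] = 30/13, a = 11.
Markov: P[X ≥ 11] ≤ μ/a = (30/13)/11 = 30/143.
Numerically: ≈ 0.20979.
(Since a = 11 > μ = 2.30769, the bound 30/143 is < 1 and informative.)

P[X ≥ 11] ≤ 30/143 ≈ 0.20979.


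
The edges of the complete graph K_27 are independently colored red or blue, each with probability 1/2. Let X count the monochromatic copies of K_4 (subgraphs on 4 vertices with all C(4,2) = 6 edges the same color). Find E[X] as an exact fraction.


Let X = Σ_S X_S over the C(27, 4) = 17550 subsets S of size 4, where X_S = 1 if the K_4 on S is monochromatic.
For a fixed S, the K_4 on S has C(4, 2) = 6 edges. P[all 6 edges red] = (1/2)^6, and likewise for blue, so P[monochromatic] = 2·(1/2)^6 = 2^{1 − 6} = 1/32.
By linearity of expectation: E[X] = C(27, 4) · 2^{1 − 6} = 17550 · 1/32 = 8775/16.
Numerically: E[X] ≈ 548.43750.

E[X] = C(27,4)·2^(1−C(4,2)) = 8775/16 ≈ 548.43750.


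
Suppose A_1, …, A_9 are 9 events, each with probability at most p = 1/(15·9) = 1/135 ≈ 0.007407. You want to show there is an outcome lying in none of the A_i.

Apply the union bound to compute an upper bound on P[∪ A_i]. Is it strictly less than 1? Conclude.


Union bound: P[∪_{i=1}^{9} A_i] ≤ Σ_i P[A_i] ≤ 9·p = 9·(1/135) = 1/15.
Numerically: 1/15 ≈ 0.066667.
Is 1/15 < 1? YES.
Since P[∪ A_i] ≤ 1/15 < 1, the complement has P[∩ A_i^c] ≥ 1 − 1/15 = 14/15 > 0, so some outcome avoids every A_i.

9·p = 1/15 ≈ 0.066667; existence CERTIFIED by the union bound.


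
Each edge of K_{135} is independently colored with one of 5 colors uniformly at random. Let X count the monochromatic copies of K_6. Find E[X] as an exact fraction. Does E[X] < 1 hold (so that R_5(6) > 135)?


E[X] = C(135, 6) · 5^{1 − 15} = 7511839335 · 5^{−14} = 7511839335/6103515625.
As a reduced fraction: E[X] = 1502367867/1220703125 ≈ 1.2307398.
Is E[X] < 1? NO.
Since E[X] ≥ 1, the first-moment bound is inconclusive at n = 135; it does NOT by itself certify R_5(6) > 135.

E[X] = 1502367867/1220703125 ≈ 1.2307398; E[X] ≥ 1; first-moment method inconclusive here.


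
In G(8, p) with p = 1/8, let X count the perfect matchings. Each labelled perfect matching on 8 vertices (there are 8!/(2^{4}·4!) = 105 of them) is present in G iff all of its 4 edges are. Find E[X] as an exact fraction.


K_8 has 8!/(2^{4}·4!) = 105 labelled perfect matchings.
For each such perfect matching H, let X_H = 1 if all 4 edges of H are present in G. Then P[X_H = 1] = p^{4} = (1/8)^{4} = 1/4096.
Summing the indicators: E[X] = Σ_H E[X_H] = 105 · p^{4} = 105 · 1/4096 = 105/4096.
Numerically: E[X] ≈ 0.02563.

E[X] = 105 · (1/8)^{4} = 105/4096 ≈ 0.02563.


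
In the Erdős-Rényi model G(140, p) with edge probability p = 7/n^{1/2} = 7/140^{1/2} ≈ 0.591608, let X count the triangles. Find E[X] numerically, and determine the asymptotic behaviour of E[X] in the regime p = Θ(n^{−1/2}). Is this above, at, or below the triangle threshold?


Number of potential triangles: C(140, 3) = 447580.
Each occurs with probability p³ ≈ (0.591608)³ ≈ 2.07062792e-01.
By linearity: E[X] = C(140, 3)·p³ ≈ 447580 · 2.07062792e-01 ≈ 92677.164626.
Since α = 1/2 < 1, p = c/n^{1/2} ≫ 1/n is above the triangle threshold p ~ 1/n. Asymptotically E[X] ~ (c³/6)·n^{3(1−α)} = (7³/6)·n^{1.5} → ∞; triangles are abundant w.h.p.

E[X] ≈ 92677.164626; in regime p = Θ(1/n^{1/2}) E[X] diverges (above the triangle threshold p ~ 1/n).


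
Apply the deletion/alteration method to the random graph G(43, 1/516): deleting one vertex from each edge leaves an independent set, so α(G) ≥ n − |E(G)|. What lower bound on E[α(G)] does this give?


E[|E(G)|] = C(43, 2)·p = 903 · (1/516) = 7/4.
E[α(G)] ≥ n − E[|E(G)|] = 43 − 7/4 = 165/4.
Numerically: ≈ 41.250.
(This is only a lower bound; the true E[α(G)] may be larger.)

E[α(G)] ≥ 165/4 ≈ 41.250.


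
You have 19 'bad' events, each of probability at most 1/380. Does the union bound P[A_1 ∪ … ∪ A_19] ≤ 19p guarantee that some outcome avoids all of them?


Union bound: P[∪_{i=1}^{19} A_i] ≤ Σ_i P[A_i] ≤ 19·p = 19·(1/380) = 1/20.
Numerically: 1/20 ≈ 0.0500.
Is 1/20 < 1? YES.
Since P[∪ A_i] ≤ 1/20 < 1, the complement has P[∩ A_i^c] ≥ 1 − 1/20 = 19/20 > 0, so some outcome avoids every A_i.

19·p = 1/20 ≈ 0.0500; existence CERTIFIED by the union bound.


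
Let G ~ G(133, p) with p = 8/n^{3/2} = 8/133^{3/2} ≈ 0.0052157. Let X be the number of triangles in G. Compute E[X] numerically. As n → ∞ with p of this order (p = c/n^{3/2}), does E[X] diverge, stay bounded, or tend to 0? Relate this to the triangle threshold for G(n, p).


Number of potential triangles: C(133, 3) = 383306.
Each occurs with probability p³ ≈ (0.0052157)³ ≈ 1.4188536e-07.
By linearity: E[X] = C(133, 3)·p³ ≈ 383306 · 1.4188536e-07 ≈ 0.05439.
Since α = 3/2 > 1, p = c/n^{3/2} = o(1/n) is below the triangle threshold p ~ 1/n. Asymptotically E[X] ~ (c³/6)·n^{3(1−α)} = (8³/6)·n^{-1.5} → 0, so by Markov's inequality G has no triangles w.h.p.

E[X] ≈ 0.05439; in regime p = Θ(1/n^{3/2}) E[X] tends to 0 (below the triangle threshold p ~ 1/n).


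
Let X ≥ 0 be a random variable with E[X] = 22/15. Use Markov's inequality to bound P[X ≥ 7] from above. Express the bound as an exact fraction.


μ = E[X] = 22/15, a = 7.
Markov: P[X ≥ 7] ≤ μ/a = (22/15)/7 = 22/105.
Numerically: ≈ 0.2095.
(Since a = 7 > μ = 1.4667, the bound 22/105 is < 1 and informative.)

P[X ≥ 7] ≤ 22/105 ≈ 0.2095.


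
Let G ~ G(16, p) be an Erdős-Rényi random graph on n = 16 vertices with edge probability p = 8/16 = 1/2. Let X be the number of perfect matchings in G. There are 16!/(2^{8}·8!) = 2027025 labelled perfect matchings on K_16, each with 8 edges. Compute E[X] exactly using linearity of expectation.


K_16 has 16!/(2^{8}·8!) = 2027025 labelled perfect matchings.
For each such perfect matching H, let X_H = 1 if all 8 edges of H are present in G. Then P[X_H = 1] = p^{8} = (1/2)^{8} = 1/256.
Summing the indicators: E[X] = Σ_H E[X_H] = 2027025 · p^{8} = 2027025 · 1/256 = 2027025/256.
Numerically: E[X] ≈ 7918.1.

E[X] = 2027025 · (1/2)^{8} = 2027025/256 ≈ 7918.1.


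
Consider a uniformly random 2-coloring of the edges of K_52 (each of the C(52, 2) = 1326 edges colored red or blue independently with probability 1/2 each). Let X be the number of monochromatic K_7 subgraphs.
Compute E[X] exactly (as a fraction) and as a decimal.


Let X = Σ_S X_S over the C(52, 7) = 133784560 subsets S of size 7, where X_S = 1 if the K_7 on S is monochromatic.
For a fixed S, the K_7 on S has C(7, 2) = 21 edges. P[all 21 edges red] = (1/2)^21, and likewise for blue, so P[monochromatic] = 2·(1/2)^21 = 2^{1 − 21} = 1/1048576.
By linearity of expectation: E[X] = C(52, 7) · 2^{1 − 21} = 133784560 · 1/1048576 = 8361535/65536.
Numerically: E[X] ≈ 127.586899.

E[X] = C(52,7)·2^(1−C(7,2)) = 8361535/65536 ≈ 127.586899.


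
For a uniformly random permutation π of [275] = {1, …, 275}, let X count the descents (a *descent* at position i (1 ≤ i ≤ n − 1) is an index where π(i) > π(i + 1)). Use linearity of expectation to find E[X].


Write X = Σ X_I over i = 1, …, 274, with X_I the indicator of one descent.
There are 274 indicators.
For each fixed i, the pair (π(i), π(i+1)) is a uniformly random ordered pair of distinct values from {1, …, 275}; by symmetry P[π(i) > π(i+1)] = 1/2.
By linearity: E[X] = 274 · (1/2) = (275 − 1) · (1/2) = 137 ≈ 137.000.

E[X] = 137 = 137.000.


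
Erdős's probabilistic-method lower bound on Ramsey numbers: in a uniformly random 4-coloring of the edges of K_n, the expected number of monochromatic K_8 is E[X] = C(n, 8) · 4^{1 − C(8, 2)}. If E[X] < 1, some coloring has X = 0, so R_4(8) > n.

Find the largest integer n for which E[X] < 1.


We need C(n, 8) · 4^{1 − 28} < 1, i.e. C(n, 8) < 4^{28 − 1} = 18014398509481984.
Check values of n near the boundary:
  n = 403: C(403, 8) = 16090020602228430; 16090020602228430 < 18014398509481984? YES
  n = 404: C(404, 8) = 16415071523485570; 16415071523485570 < 18014398509481984? YES
  n = 405: C(405, 8) = 16745853821188050; 16745853821188050 < 18014398509481984? YES
  n = 406: C(406, 8) = 17082453897995850; 17082453897995850 < 18014398509481984? YES
  n = 407: C(407, 8) = 17424959239309050; 17424959239309050 < 18014398509481984? YES
  n = 408: C(408, 8) = 17773458424095231; 17773458424095231 < 18014398509481984? YES
  n = 409: C(409, 8) = 18128041135797879; 18128041135797879 < 18014398509481984? NO
The largest n with C(n, 8) < 18014398509481984 is n = 408 (where E[X] = 17773458424095231/18014398509481984 ≈ 0.987). Hence R_4(8) > 408, i.e. R_4(8) ≥ 409.

Largest n = 408; hence R_4(8) > 408.


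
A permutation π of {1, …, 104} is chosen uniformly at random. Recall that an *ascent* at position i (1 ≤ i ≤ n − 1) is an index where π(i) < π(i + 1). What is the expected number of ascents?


Write X = Σ X_I over i = 1, …, 103, with X_I the indicator of one ascent.
There are 103 indicators.
For each fixed i, the pair (π(i), π(i+1)) is a uniformly random ordered pair of distinct values from {1, …, 104}; by symmetry P[π(i) < π(i+1)] = 1/2.
By linearity: E[X] = 103 · (1/2) = (104 − 1) · (1/2) = 103/2 ≈ 51.500000.

E[X] = 103/2 = 51.500000.


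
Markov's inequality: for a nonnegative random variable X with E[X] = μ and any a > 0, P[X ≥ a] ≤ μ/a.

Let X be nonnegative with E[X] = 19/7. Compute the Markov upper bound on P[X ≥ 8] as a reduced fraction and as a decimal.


μ = E[X] = 19/7, a = 8.
Markov: P[X ≥ 8] ≤ μ/a = (19/7)/8 = 19/56.
Numerically: ≈ 0.3393.
(Since a = 8 > μ = 2.7143, the bound 19/56 is < 1 and informative.)

P[X ≥ 8] ≤ 19/56 ≈ 0.3393.


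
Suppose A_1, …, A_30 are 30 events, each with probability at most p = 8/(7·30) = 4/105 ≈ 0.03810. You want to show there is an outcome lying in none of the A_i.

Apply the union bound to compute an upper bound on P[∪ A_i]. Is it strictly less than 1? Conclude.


Union bound: P[∪_{i=1}^{30} A_i] ≤ Σ_i P[A_i] ≤ 30·p = 30·(4/105) = 8/7.
Numerically: 8/7 ≈ 1.14286.
Is 8/7 < 1? NO.
Since the bound 8/7 is ≥ 1, the union bound is uninformative here; it does NOT by itself certify existence.

30·p = 8/7 ≈ 1.14286; existence NOT certified by the union bound.


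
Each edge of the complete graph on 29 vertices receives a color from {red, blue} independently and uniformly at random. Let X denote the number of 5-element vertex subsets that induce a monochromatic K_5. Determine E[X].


Let X = Σ_S X_S over the C(29, 5) = 118755 subsets S of size 5, where X_S = 1 if the K_5 on S is monochromatic.
For a fixed S, the K_5 on S has C(5, 2) = 10 edges. P[all 10 edges red] = (1/2)^10, and likewise for blue, so P[monochromatic] = 2·(1/2)^10 = 2^{1 − 10} = 1/512.
By linearity of expectation: E[X] = C(29, 5) · 2^{1 − 10} = 118755 · 1/512 = 118755/512.
Numerically: E[X] ≈ 231.9434.

E[X] = C(29,5)·2^(1−C(5,2)) = 118755/512 ≈ 231.9434.


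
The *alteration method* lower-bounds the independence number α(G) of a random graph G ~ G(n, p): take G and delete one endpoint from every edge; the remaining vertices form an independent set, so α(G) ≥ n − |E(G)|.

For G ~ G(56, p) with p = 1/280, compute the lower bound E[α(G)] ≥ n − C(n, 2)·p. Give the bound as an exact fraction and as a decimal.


E[|E(G)|] = C(56, 2)·p = 1540 · (1/280) = 11/2.
E[α(G)] ≥ n − E[|E(G)|] = 56 − 11/2 = 101/2.
Numerically: ≈ 50.500.
(This is only a lower bound; the true E[α(G)] may be larger.)

E[α(G)] ≥ 101/2 ≈ 50.500.


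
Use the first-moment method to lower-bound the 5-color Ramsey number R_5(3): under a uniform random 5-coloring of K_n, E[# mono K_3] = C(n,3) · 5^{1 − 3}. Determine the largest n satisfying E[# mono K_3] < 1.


We need C(n, 3) · 5^{1 − 3} < 1, i.e. C(n, 3) < 5^{3 − 1} = 25.
Check values of n near the boundary:
  n = 5: C(5, 3) = 10; 10 < 25? YES
  n = 6: C(6, 3) = 20; 20 < 25? YES
  n = 7: C(7, 3) = 35; 35 < 25? NO
  n = 8: C(8, 3) = 56; 56 < 25? NO
The largest n with C(n, 3) < 25 is n = 6 (where E[X] = 4/5 ≈ 0.800000). Hence R_5(3) > 6, i.e. R_5(3) ≥ 7.

Largest n = 6; hence R_5(3) > 6.


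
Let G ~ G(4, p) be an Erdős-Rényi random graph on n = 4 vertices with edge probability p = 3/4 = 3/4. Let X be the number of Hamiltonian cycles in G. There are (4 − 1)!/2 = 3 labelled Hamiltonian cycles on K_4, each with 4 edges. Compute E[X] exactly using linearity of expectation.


K_4 has (4 − 1)!/2 = 3 labelled Hamiltonian cycles.
For each such Hamiltonian cycle H, let X_H = 1 if all 4 edges of H are present in G. Then P[X_H = 1] = p^{4} = (3/4)^{4} = 81/256.
By linearity: E[X] = Σ_H E[X_H] = 3 · p^{4} = 3 · 81/256 = 243/256.
Numerically: E[X] ≈ 0.949219.

E[X] = 3 · (3/4)^{4} = 243/256 ≈ 0.949219.


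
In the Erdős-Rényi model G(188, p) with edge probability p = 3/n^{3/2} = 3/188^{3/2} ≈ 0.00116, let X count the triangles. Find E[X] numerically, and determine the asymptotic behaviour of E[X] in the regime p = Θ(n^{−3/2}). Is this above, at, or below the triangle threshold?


Number of potential triangles: C(188, 3) = 1089836.
Each occurs with probability p³ ≈ (0.00116)³ ≈ 1.57635e-09.
By linearity: E[X] = C(188, 3)·p³ ≈ 1089836 · 1.57635e-09 ≈ 0.002.
Since α = 3/2 > 1, p = c/n^{3/2} = o(1/n) is below the triangle threshold p ~ 1/n. Asymptotically E[X] ~ (c³/6)·n^{3(1−α)} = (3³/6)·n^{-1.5} → 0, so by Markov's inequality G has no triangles w.h.p.

E[X] ≈ 0.002; in regime p = Θ(1/n^{3/2}) E[X] tends to 0 (below the triangle threshold p ~ 1/n).


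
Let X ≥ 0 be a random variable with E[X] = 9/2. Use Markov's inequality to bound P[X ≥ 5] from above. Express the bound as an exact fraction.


μ = E[X] = 9/2, a = 5.
Markov: P[X ≥ 5] ≤ μ/a = (9/2)/5 = 9/10.
Numerically: ≈ 0.90000.
(Since a = 5 > μ = 4.50000, the bound 9/10 is < 1 and informative.)

P[X ≥ 5] ≤ 9/10 ≈ 0.90000.


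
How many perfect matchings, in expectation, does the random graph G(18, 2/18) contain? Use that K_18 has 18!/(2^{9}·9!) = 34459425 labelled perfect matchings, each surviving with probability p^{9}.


K_18 has 18!/(2^{9}·9!) = 34459425 labelled perfect matchings.
For each such perfect matching H, let X_H = 1 if all 9 edges of H are present in G. Then P[X_H = 1] = p^{9} = (1/9)^{9} = 1/387420489.
By linearity: E[X] = Σ_H E[X_H] = 34459425 · p^{9} = 34459425 · 1/387420489 = 425425/4782969.
Numerically: E[X] ≈ 0.0889.

E[X] = 34459425 · (1/9)^{9} = 425425/4782969 ≈ 0.0889.


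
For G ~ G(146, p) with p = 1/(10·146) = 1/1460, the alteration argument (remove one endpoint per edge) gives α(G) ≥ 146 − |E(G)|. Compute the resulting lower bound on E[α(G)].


E[|E(G)|] = C(146, 2)·p = 10585 · (1/1460) = 29/4.
E[α(G)] ≥ n − E[|E(G)|] = 146 − 29/4 = 555/4.
Numerically: ≈ 138.75000.
(This is only a lower bound; the true E[α(G)] may be larger.)

E[α(G)] ≥ 555/4 ≈ 138.75000.


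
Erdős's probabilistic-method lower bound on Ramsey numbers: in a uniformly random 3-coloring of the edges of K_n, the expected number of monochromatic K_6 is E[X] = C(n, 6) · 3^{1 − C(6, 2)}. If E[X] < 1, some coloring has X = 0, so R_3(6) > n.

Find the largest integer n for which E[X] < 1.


We need C(n, 6) · 3^{1 − 15} < 1, i.e. C(n, 6) < 3^{15 − 1} = 4782969.
Check values of n near the boundary:
  n = 39: C(39, 6) = 3262623; 3262623 < 4782969? YES
  n = 40: C(40, 6) = 3838380; 3838380 < 4782969? YES
  n = 41: C(41, 6) = 4496388; 4496388 < 4782969? YES
  n = 42: C(42, 6) = 5245786; 5245786 < 4782969? NO
  n = 43: C(43, 6) = 6096454; 6096454 < 4782969? NO
  n = 44: C(44, 6) = 7059052; 7059052 < 4782969? NO
The largest n with C(n, 6) < 4782969 is n = 41 (where E[X] = 1498796/1594323 ≈ 0.9400830). Hence R_3(6) > 41, i.e. R_3(6) ≥ 42.

Largest n = 41; hence R_3(6) > 41.


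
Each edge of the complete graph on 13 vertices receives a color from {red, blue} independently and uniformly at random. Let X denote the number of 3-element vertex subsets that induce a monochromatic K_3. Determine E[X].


Let X = Σ_S X_S over the C(13, 3) = 286 subsets S of size 3, where X_S = 1 if the K_3 on S is monochromatic.
For a fixed S, the K_3 on S has C(3, 2) = 3 edges. P[all 3 edges red] = (1/2)^3, and likewise for blue, so P[monochromatic] = 2·(1/2)^3 = 2^{1 − 3} = 1/4.
Summing: E[X] = C(13, 3) · 2^{1 − 3} = 286 · 1/4 = 143/2.
Numerically: E[X] ≈ 71.5000.

E[X] = C(13,3)·2^(1−C(3,2)) = 143/2 ≈ 71.5000.


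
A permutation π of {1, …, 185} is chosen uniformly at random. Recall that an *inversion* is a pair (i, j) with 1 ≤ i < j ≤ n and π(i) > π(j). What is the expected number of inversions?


Write X = Σ X_I over the C(185, 2) = 17020 pairs i < j, with X_I the indicator of one inversion.
There are 17020 indicators.
For each fixed pair i < j, the values π(i) and π(j) are two distinct elements of {1, …, 185} in uniformly random order; by symmetry P[π(i) > π(j)] = 1/2.
By linearity: E[X] = 17020 · (1/2) = C(185, 2) · (1/2) = 17020/2 = 8510 ≈ 8510.000000.

E[X] = 8510 = 8510.000000.


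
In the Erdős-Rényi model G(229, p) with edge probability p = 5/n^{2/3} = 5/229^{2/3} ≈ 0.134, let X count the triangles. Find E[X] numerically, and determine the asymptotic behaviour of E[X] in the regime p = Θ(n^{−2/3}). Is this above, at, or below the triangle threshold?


Number of potential triangles: C(229, 3) = 1975354.
Each occurs with probability p³ ≈ (0.134)³ ≈ 2.38363e-03.
By linearity: E[X] = C(229, 3)·p³ ≈ 1975354 · 2.38363e-03 ≈ 4708.515.
Since α = 2/3 < 1, p = c/n^{2/3} ≫ 1/n is above the triangle threshold p ~ 1/n. Asymptotically E[X] ~ (c³/6)·n^{3(1−α)} = (5³/6)·n^{1} → ∞; triangles are abundant w.h.p.

E[X] ≈ 4708.515; in regime p = Θ(1/n^{2/3}) E[X] diverges (above the triangle threshold p ~ 1/n).


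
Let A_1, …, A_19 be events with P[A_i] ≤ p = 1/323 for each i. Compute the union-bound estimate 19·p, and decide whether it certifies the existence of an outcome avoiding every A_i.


Union bound: P[∪_{i=1}^{19} A_i] ≤ Σ_i P[A_i] ≤ 19·p = 19·(1/323) = 1/17.
Numerically: 1/17 ≈ 0.05882.
Is 1/17 < 1? YES.
Since P[∪ A_i] ≤ 1/17 < 1, the complement has P[∩ A_i^c] ≥ 1 − 1/17 = 16/17 > 0, so some outcome avoids every A_i.

19·p = 1/17 ≈ 0.05882; existence CERTIFIED by the union bound.


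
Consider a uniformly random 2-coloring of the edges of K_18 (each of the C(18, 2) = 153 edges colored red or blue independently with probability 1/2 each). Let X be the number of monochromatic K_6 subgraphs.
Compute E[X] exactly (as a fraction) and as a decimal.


Let X = Σ_S X_S over the C(18, 6) = 18564 subsets S of size 6, where X_S = 1 if the K_6 on S is monochromatic.
For a fixed S, the K_6 on S has C(6, 2) = 15 edges. P[all 15 edges red] = (1/2)^15, and likewise for blue, so P[monochromatic] = 2·(1/2)^15 = 2^{1 − 15} = 1/16384.
By linearity: E[X] = C(18, 6) · 2^{1 − 15} = 18564 · 1/16384 = 4641/4096.
Numerically: E[X] ≈ 1.1331.

E[X] = C(18,6)·2^(1−C(6,2)) = 4641/4096 ≈ 1.1331.


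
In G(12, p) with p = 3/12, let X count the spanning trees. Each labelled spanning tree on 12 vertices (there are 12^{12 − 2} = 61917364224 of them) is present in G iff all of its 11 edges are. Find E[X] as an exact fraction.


K_12 has 12^{12 − 2} = 61917364224 labelled spanning trees.
For each such spanning tree H, let X_H = 1 if all 11 edges of H are present in G. Then P[X_H = 1] = p^{11} = (1/4)^{11} = 1/4194304.
By linearity of expectation: E[X] = Σ_H E[X_H] = 61917364224 · p^{11} = 61917364224 · 1/4194304 = 59049/4.
Numerically: E[X] ≈ 14762.2.

E[X] = 61917364224 · (1/4)^{11} = 59049/4 ≈ 14762.2.


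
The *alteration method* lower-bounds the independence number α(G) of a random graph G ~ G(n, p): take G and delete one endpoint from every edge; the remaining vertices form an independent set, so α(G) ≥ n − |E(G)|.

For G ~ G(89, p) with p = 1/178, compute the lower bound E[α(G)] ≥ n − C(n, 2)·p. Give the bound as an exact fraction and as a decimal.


E[|E(G)|] = C(89, 2)·p = 3916 · (1/178) = 22.
E[α(G)] ≥ n − E[|E(G)|] = 89 − 22 = 67.
Numerically: ≈ 67.000000.
(This is only a lower bound; the true E[α(G)] may be larger.)

E[α(G)] ≥ 67 ≈ 67.000000.


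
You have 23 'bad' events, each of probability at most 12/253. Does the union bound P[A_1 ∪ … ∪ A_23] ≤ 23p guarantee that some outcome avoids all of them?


Union bound: P[∪_{i=1}^{23} A_i] ≤ Σ_i P[A_i] ≤ 23·p = 23·(12/253) = 12/11.
Numerically: 12/11 ≈ 1.09091.
Is 12/11 < 1? NO.
Since the bound 12/11 is ≥ 1, the union bound is uninformative here; it does NOT by itself certify existence.

23·p = 12/11 ≈ 1.09091; existence NOT certified by the union bound.


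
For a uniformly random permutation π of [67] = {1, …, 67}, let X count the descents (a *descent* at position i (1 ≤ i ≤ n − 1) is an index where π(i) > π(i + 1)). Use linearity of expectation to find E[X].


Write X = Σ X_I over i = 1, …, 66, with X_I the indicator of one descent.
There are 66 indicators.
For each fixed i, the pair (π(i), π(i+1)) is a uniformly random ordered pair of distinct values from {1, …, 67}; by symmetry P[π(i) > π(i+1)] = 1/2.
By linearity: E[X] = 66 · (1/2) = (67 − 1) · (1/2) = 33 ≈ 33.000.

E[X] = 33 = 33.000.


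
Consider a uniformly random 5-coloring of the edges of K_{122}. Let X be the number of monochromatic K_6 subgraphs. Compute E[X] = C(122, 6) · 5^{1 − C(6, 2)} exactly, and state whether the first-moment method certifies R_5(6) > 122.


E[X] = C(122, 6) · 5^{1 − 15} = 4042116078 · 5^{−14} = 4042116078/6103515625.
As a reduced fraction: E[X] = 4042116078/6103515625 ≈ 0.662260.
Is E[X] < 1? YES.
Since E[X] < 1, there exists a 5-coloring of K_{122} with no monochromatic K_6; hence R_5(6) > 122.

E[X] = 4042116078/6103515625 ≈ 0.662260; E[X] < 1, so R_5(6) > 122.


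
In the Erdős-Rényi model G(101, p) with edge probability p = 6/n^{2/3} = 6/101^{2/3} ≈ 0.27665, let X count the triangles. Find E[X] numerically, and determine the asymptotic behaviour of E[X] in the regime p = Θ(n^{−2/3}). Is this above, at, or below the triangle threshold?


Number of potential triangles: C(101, 3) = 166650.
Each occurs with probability p³ ≈ (0.27665)³ ≈ 2.1174395e-02.
By linearity: E[X] = C(101, 3)·p³ ≈ 166650 · 2.1174395e-02 ≈ 3528.71287.
Since α = 2/3 < 1, p = c/n^{2/3} ≫ 1/n is above the triangle threshold p ~ 1/n. Asymptotically E[X] ~ (c³/6)·n^{3(1−α)} = (6³/6)·n^{1} → ∞; triangles are abundant w.h.p.

E[X] ≈ 3528.71287; in regime p = Θ(1/n^{2/3}) E[X] diverges (above the triangle threshold p ~ 1/n).


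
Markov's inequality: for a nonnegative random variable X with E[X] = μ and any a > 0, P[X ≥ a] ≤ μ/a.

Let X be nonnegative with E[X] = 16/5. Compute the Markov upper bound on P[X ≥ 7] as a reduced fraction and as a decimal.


μ = E[X] = 16/5, a = 7.
Markov: P[X ≥ 7] ≤ μ/a = (16/5)/7 = 16/35.
Numerically: ≈ 0.457143.
(Since a = 7 > μ = 3.200000, the bound 16/35 is < 1 and informative.)

P[X ≥ 7] ≤ 16/35 ≈ 0.457143.


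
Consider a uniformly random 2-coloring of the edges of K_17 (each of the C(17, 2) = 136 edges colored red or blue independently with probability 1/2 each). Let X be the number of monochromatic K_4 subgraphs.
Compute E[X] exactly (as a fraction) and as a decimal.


Let X = Σ_S X_S over the C(17, 4) = 2380 subsets S of size 4, where X_S = 1 if the K_4 on S is monochromatic.
For a fixed S, the K_4 on S has C(4, 2) = 6 edges. P[all 6 edges red] = (1/2)^6, and likewise for blue, so P[monochromatic] = 2·(1/2)^6 = 2^{1 − 6} = 1/32.
By linearity: E[X] = C(17, 4) · 2^{1 − 6} = 2380 · 1/32 = 595/8.
Numerically: E[X] ≈ 74.3750.

E[X] = C(17,4)·2^(1−C(4,2)) = 595/8 ≈ 74.3750.


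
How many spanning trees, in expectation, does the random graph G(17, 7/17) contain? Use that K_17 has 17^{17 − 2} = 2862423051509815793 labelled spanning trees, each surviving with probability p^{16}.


K_17 has 17^{17 − 2} = 2862423051509815793 labelled spanning trees.
For each such spanning tree H, let X_H = 1 if all 16 edges of H are present in G. Then P[X_H = 1] = p^{16} = (7/17)^{16} = 33232930569601/48661191875666868481.
Summing the indicators: E[X] = Σ_H E[X_H] = 2862423051509815793 · p^{16} = 2862423051509815793 · 33232930569601/48661191875666868481 = 33232930569601/17.
Numerically: E[X] ≈ 1.95488e+12.

E[X] = 2862423051509815793 · (7/17)^{16} = 33232930569601/17 ≈ 1.95488e+12.


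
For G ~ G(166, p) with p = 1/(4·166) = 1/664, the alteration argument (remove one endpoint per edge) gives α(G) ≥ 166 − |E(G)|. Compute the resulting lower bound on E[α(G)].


E[|E(G)|] = C(166, 2)·p = 13695 · (1/664) = 165/8.
E[α(G)] ≥ n − E[|E(G)|] = 166 − 165/8 = 1163/8.
Numerically: ≈ 145.375000.
(This is only a lower bound; the true E[α(G)] may be larger.)

E[α(G)] ≥ 1163/8 ≈ 145.375000.


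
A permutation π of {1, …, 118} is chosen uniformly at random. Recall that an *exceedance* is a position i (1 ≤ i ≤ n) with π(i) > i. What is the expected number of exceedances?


Write X = Σ_{i=1}^{118} X_i, where X_i = 1_{π(i) > i}.
For each fixed i, π(i) is uniform over {1, …, 118} (marginal of a uniform permutation), so P[π(i) > i] = (n − i)/n. Summing: Σ_{i=1}^{118} (n − i)/n = (0 + 1 + … + 117)/118 = 118(118 − 1)/(2·118) = (118 − 1)/2.
Hence E[X] = Σ_{i=1}^{118} (118 − i)/118 = 117/2 ≈ 58.5000.

E[X] = 117/2 = 58.5000.


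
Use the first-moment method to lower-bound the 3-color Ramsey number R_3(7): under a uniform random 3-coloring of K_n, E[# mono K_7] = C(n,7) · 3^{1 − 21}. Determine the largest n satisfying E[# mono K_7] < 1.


We need C(n, 7) · 3^{1 − 21} < 1, i.e. C(n, 7) < 3^{21 − 1} = 3486784401.
Check values of n near the boundary:
  n = 80: C(80, 7) = 3176716400; 3176716400 < 3486784401? YES
  n = 81: C(81, 7) = 3477216600; 3477216600 < 3486784401? YES
  n = 82: C(82, 7) = 3801756816; 3801756816 < 3486784401? NO
  n = 83: C(83, 7) = 4151918628; 4151918628 < 3486784401? NO
  n = 84: C(84, 7) = 4529365776; 4529365776 < 3486784401? NO
The largest n with C(n, 7) < 3486784401 is n = 81 (where E[X] = 42928600/43046721 ≈ 0.9973). Hence R_3(7) > 81, i.e. R_3(7) ≥ 82.

Largest n = 81; hence R_3(7) > 81.


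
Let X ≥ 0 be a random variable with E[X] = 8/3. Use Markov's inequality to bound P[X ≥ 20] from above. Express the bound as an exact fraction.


μ = E[X] = 8/3, a = 20.
Markov: P[X ≥ 20] ≤ μ/a = (8/3)/20 = 2/15.
Numerically: ≈ 0.1333.
(Since a = 20 > μ = 2.6667, the bound 2/15 is < 1 and informative.)

P[X ≥ 20] ≤ 2/15 ≈ 0.1333.


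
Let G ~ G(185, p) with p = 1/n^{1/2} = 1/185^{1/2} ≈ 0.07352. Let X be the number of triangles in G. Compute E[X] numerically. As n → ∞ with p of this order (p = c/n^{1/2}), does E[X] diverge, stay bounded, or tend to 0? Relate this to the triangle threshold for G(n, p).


Number of potential triangles: C(185, 3) = 1038220.
Each occurs with probability p³ ≈ (0.07352)³ ≈ 3.974133e-04.
By linearity: E[X] = C(185, 3)·p³ ≈ 1038220 · 3.974133e-04 ≈ 412.6024.
Since α = 1/2 < 1, p = c/n^{1/2} ≫ 1/n is above the triangle threshold p ~ 1/n. Asymptotically E[X] ~ (c³/6)·n^{3(1−α)} = (1³/6)·n^{1.5} → ∞; triangles are abundant w.h.p.

E[X] ≈ 412.6024; in regime p = Θ(1/n^{1/2}) E[X] diverges (above the triangle threshold p ~ 1/n).


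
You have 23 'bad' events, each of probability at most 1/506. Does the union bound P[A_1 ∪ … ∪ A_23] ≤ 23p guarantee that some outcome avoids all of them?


Union bound: P[∪_{i=1}^{23} A_i] ≤ Σ_i P[A_i] ≤ 23·p = 23·(1/506) = 1/22.
Numerically: 1/22 ≈ 0.045455.
Is 1/22 < 1? YES.
Since P[∪ A_i] ≤ 1/22 < 1, the complement has P[∩ A_i^c] ≥ 1 − 1/22 = 21/22 > 0, so some outcome avoids every A_i.

23·p = 1/22 ≈ 0.045455; existence CERTIFIED by the union bound.


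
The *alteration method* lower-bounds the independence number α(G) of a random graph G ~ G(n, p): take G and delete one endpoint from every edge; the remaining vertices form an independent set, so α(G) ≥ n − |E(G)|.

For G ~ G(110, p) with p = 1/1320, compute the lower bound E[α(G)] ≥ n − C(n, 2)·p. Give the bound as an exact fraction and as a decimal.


E[|E(G)|] = C(110, 2)·p = 5995 · (1/1320) = 109/24.
E[α(G)] ≥ n − E[|E(G)|] = 110 − 109/24 = 2531/24.
Numerically: ≈ 105.458.
(This is only a lower bound; the true E[α(G)] may be larger.)

E[α(G)] ≥ 2531/24 ≈ 105.458.


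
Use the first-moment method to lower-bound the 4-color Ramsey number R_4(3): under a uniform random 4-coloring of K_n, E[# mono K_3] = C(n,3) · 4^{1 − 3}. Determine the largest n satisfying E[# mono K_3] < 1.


We need C(n, 3) · 4^{1 − 3} < 1, i.e. C(n, 3) < 4^{3 − 1} = 16.
Check values of n near the boundary:
  n = 3: C(3, 3) = 1; 1 < 16? YES
  n = 4: C(4, 3) = 4; 4 < 16? YES
  n = 5: C(5, 3) = 10; 10 < 16? YES
  n = 6: C(6, 3) = 20; 20 < 16? NO
  n = 7: C(7, 3) = 35; 35 < 16? NO
  n = 8: C(8, 3) = 56; 56 < 16? NO
The largest n with C(n, 3) < 16 is n = 5 (where E[X] = 5/8 ≈ 0.6250000). Hence R_4(3) > 5, i.e. R_4(3) ≥ 6.

Largest n = 5; hence R_4(3) > 5.
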